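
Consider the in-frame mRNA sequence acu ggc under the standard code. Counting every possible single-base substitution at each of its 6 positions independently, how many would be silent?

6

Codon 1 (ACU, Thr): 3 synonymous substitutions.
Codon 2 (GGC, Gly): 3 synonymous substitutions.
Total: 3 + 3 = 6.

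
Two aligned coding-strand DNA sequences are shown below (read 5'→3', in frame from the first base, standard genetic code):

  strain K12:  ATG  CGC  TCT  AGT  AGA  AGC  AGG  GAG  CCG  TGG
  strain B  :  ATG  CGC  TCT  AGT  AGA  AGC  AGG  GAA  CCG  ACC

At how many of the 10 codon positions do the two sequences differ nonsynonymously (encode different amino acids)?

Codon 1: ATG Met / ATG Met — identical.
Codon 2: CGC Arg / CGC Arg — identical.
Codon 3: TCT Ser / TCT Ser — identical.
Codon 4: AGT Ser / AGT Ser — identical.
Codon 5: AGA Arg / AGA Arg — identical.
Codon 6: AGC Ser / AGC Ser — identical.
Codon 7: AGG Arg / AGG Arg — identical.
Codon 8: GAG Glu / GAA Glu — synonymous.
Codon 9: CCG Pro / CCG Pro — identical.
Codon 10: TGG Trp / ACC Thr — nonsynonymous.
Nonsynonymous differences: 1.

1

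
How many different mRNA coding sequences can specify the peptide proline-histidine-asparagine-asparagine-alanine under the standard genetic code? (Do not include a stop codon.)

Pro: 4 codons.
His: 2 codons.
Asn: 2 codons.
Asn: 2 codons.
Ala: 4 codons.
4 × 2 × 2 × 2 × 4 = 128.

128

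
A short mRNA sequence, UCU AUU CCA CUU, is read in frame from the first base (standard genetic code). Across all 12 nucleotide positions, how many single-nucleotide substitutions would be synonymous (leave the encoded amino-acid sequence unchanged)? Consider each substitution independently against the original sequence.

11

Codon 1 (UCU, Ser): 3 synonymous substitutions.
Codon 2 (AUU, Ile): 2 synonymous substitutions.
Codon 3 (CCA, Pro): 3 synonymous substitutions.
Codon 4 (CUU, Leu): 3 synonymous substitutions.
Total: 3 + 2 + 3 + 3 = 11.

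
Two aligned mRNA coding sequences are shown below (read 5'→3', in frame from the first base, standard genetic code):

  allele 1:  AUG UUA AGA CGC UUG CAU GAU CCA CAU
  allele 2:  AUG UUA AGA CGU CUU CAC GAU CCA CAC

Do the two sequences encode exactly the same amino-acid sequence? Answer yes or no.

yes

Codon 1: AUG Met / AUG Met — identical.
Codon 2: UUA Leu / UUA Leu — identical.
Codon 3: AGA Arg / AGA Arg — identical.
Codon 4: CGC Arg / CGU Arg — synonymous.
Codon 5: UUG Leu / CUU Leu — synonymous.
Codon 6: CAU His / CAC His — synonymous.
Codon 7: GAU Asp / GAU Asp — identical.
Codon 8: CCA Pro / CCA Pro — identical.
Codon 9: CAU His / CAC His — synonymous.
Nonsynonymous differences: 0 → same protein.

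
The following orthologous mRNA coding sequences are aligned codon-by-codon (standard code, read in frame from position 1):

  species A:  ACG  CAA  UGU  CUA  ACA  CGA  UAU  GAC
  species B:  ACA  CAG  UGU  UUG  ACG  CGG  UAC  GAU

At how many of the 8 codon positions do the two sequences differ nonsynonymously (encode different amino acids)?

Codon 1: ACG Thr / ACA Thr — synonymous.
Codon 2: CAA Gln / CAG Gln — synonymous.
Codon 3: UGU Cys / UGU Cys — identical.
Codon 4: CUA Leu / UUG Leu — synonymous.
Codon 5: ACA Thr / ACG Thr — synonymous.
Codon 6: CGA Arg / CGG Arg — synonymous.
Codon 7: UAU Tyr / UAC Tyr — synonymous.
Codon 8: GAC Asp / GAU Asp — synonymous.
Nonsynonymous differences: 0.

0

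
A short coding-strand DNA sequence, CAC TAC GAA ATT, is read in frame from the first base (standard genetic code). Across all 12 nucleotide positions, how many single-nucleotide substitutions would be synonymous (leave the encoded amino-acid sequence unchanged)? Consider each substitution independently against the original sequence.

Codon 1 (CAC, His): 1 synonymous substitution.
Codon 2 (TAC, Tyr): 1 synonymous substitution.
Codon 3 (GAA, Glu): 1 synonymous substitution.
Codon 4 (ATT, Ile): 2 synonymous substitutions.
Total: 1 + 1 + 1 + 2 = 5.

5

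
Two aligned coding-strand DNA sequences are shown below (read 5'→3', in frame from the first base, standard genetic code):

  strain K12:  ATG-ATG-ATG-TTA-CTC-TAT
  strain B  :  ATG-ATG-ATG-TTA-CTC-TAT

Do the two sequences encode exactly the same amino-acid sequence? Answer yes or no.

yes

Codon 1: ATG Met / ATG Met — identical.
Codon 2: ATG Met / ATG Met — identical.
Codon 3: ATG Met / ATG Met — identical.
Codon 4: TTA Leu / TTA Leu — identical.
Codon 5: CTC Leu / CTC Leu — identical.
Codon 6: TAT Tyr / TAT Tyr — identical.
Nonsynonymous differences: 0 → same protein.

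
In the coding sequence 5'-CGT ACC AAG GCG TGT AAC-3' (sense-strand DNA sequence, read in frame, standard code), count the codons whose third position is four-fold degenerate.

3

Codon 1 CGT (Arg): third position 4-fold.
Codon 2 ACC (Thr): third position 4-fold.
Codon 3 AAG (Lys): third position 2-fold.
Codon 4 GCG (Ala): third position 4-fold.
Codon 5 TGT (Cys): third position 2-fold.
Codon 6 AAC (Asn): third position 2-fold.
Four-fold degenerate third positions: 3.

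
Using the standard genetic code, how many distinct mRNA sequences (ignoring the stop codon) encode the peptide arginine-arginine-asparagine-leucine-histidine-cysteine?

1728

Arg: 6 codons.
Arg: 6 codons.
Asn: 2 codons.
Leu: 6 codons.
His: 2 codons.
Cys: 2 codons.
6 × 6 × 2 × 6 × 2 × 2 = 1728.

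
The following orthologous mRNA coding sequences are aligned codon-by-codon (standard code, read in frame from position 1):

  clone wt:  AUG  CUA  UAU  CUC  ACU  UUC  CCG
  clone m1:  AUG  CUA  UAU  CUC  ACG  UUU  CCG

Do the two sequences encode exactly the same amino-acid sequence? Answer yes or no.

yes

Codon 1: AUG Met / AUG Met — identical.
Codon 2: CUA Leu / CUA Leu — identical.
Codon 3: UAU Tyr / UAU Tyr — identical.
Codon 4: CUC Leu / CUC Leu — identical.
Codon 5: ACU Thr / ACG Thr — synonymous.
Codon 6: UUC Phe / UUU Phe — synonymous.
Codon 7: CCG Pro / CCG Pro — identical.
Nonsynonymous differences: 0 → same protein.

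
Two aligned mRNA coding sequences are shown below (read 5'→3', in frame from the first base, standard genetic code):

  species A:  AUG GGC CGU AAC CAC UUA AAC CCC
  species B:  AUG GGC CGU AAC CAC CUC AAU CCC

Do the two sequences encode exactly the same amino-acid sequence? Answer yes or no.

Codon 1: AUG Met / AUG Met — identical.
Codon 2: GGC Gly / GGC Gly — identical.
Codon 3: CGU Arg / CGU Arg — identical.
Codon 4: AAC Asn / AAC Asn — identical.
Codon 5: CAC His / CAC His — identical.
Codon 6: UUA Leu / CUC Leu — synonymous.
Codon 7: AAC Asn / AAU Asn — synonymous.
Codon 8: CCC Pro / CCC Pro — identical.
Nonsynonymous differences: 0 → same protein.

yes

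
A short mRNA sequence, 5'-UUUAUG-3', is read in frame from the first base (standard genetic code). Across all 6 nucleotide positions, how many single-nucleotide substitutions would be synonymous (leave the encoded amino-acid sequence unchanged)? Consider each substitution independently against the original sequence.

Codon 1 (UUU, Phe): 1 synonymous substitution.
Codon 2 (AUG, Met): 0 synonymous substitutions.
Total: 1 + 0 = 1.

1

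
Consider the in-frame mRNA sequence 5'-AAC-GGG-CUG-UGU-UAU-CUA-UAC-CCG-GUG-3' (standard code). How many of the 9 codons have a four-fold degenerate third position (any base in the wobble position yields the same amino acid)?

5

Codon 1 AAC (Asn): third position 2-fold.
Codon 2 GGG (Gly): third position 4-fold.
Codon 3 CUG (Leu): third position 4-fold.
Codon 4 UGU (Cys): third position 2-fold.
Codon 5 UAU (Tyr): third position 2-fold.
Codon 6 CUA (Leu): third position 4-fold.
Codon 7 UAC (Tyr): third position 2-fold.
Codon 8 CCG (Pro): third position 4-fold.
Codon 9 GUG (Val): third position 4-fold.
Four-fold degenerate third positions: 5.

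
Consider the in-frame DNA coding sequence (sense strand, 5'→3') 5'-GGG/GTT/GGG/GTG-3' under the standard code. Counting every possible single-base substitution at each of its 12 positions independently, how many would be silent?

Codon 1 (GGG, Gly): 3 synonymous substitutions.
Codon 2 (GTT, Val): 3 synonymous substitutions.
Codon 3 (GGG, Gly): 3 synonymous substitutions.
Codon 4 (GTG, Val): 3 synonymous substitutions.
Total: 3 + 3 + 3 + 3 = 12.

12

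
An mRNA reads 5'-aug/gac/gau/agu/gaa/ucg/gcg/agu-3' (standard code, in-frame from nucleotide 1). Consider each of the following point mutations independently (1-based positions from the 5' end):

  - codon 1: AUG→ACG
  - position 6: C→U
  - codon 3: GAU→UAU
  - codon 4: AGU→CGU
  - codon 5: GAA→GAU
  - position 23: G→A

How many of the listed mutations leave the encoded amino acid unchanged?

Codon 1: AUG (Met) → ACG (Thr) — missense.
Codon 2: GAC (Asp) → GAU (Asp) — synonymous.
Codon 3: GAU (Asp) → UAU (Tyr) — missense.
Codon 4: AGU (Ser) → CGU (Arg) — missense.
Codon 5: GAA (Glu) → GAU (Asp) — missense.
Codon 8: AGU (Ser) → AAU (Asn) — missense.
Synonymous: 1 of 6.

1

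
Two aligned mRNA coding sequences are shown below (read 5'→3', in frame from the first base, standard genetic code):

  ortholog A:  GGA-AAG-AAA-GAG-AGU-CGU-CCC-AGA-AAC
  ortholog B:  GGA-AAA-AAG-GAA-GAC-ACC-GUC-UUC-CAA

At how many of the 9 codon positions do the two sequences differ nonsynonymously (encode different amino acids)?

Codon 1: GGA Gly / GGA Gly — identical.
Codon 2: AAG Lys / AAA Lys — synonymous.
Codon 3: AAA Lys / AAG Lys — synonymous.
Codon 4: GAG Glu / GAA Glu — synonymous.
Codon 5: AGU Ser / GAC Asp — nonsynonymous.
Codon 6: CGU Arg / ACC Thr — nonsynonymous.
Codon 7: CCC Pro / GUC Val — nonsynonymous.
Codon 8: AGA Arg / UUC Phe — nonsynonymous.
Codon 9: AAC Asn / CAA Gln — nonsynonymous.
Nonsynonymous differences: 5.

5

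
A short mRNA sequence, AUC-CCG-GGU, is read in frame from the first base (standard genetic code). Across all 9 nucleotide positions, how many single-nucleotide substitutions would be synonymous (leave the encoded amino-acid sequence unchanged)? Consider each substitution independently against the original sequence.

8

Codon 1 (AUC, Ile): 2 synonymous substitutions.
Codon 2 (CCG, Pro): 3 synonymous substitutions.
Codon 3 (GGU, Gly): 3 synonymous substitutions.
Total: 2 + 3 + 3 = 8.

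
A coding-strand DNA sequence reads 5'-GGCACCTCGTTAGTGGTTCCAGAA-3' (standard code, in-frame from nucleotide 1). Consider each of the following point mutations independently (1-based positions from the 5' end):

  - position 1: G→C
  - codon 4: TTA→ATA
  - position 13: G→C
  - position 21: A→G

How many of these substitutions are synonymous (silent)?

Codon 1: GGC (Gly) → CGC (Arg) — missense.
Codon 4: TTA (Leu) → ATA (Ile) — missense.
Codon 5: GTG (Val) → CTG (Leu) — missense.
Codon 7: CCA (Pro) → CCG (Pro) — synonymous.
Synonymous: 1 of 4.

1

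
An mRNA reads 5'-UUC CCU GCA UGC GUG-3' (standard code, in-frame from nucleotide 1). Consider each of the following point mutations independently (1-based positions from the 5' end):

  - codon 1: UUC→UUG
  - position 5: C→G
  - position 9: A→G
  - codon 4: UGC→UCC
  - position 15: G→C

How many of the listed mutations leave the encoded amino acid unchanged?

Codon 1: UUC (Phe) → UUG (Leu) — missense.
Codon 2: CCU (Pro) → CGU (Arg) — missense.
Codon 3: GCA (Ala) → GCG (Ala) — synonymous.
Codon 4: UGC (Cys) → UCC (Ser) — missense.
Codon 5: GUG (Val) → GUC (Val) — synonymous.
Synonymous: 2 of 5.

2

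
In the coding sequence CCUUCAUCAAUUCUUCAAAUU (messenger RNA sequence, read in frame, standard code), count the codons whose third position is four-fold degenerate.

Codon 1 CCU (Pro): third position 4-fold.
Codon 2 UCA (Ser): third position 4-fold.
Codon 3 UCA (Ser): third position 4-fold.
Codon 4 AUU (Ile): third position 3-fold.
Codon 5 CUU (Leu): third position 4-fold.
Codon 6 CAA (Gln): third position 2-fold.
Codon 7 AUU (Ile): third position 3-fold.
Four-fold degenerate third positions: 4.

4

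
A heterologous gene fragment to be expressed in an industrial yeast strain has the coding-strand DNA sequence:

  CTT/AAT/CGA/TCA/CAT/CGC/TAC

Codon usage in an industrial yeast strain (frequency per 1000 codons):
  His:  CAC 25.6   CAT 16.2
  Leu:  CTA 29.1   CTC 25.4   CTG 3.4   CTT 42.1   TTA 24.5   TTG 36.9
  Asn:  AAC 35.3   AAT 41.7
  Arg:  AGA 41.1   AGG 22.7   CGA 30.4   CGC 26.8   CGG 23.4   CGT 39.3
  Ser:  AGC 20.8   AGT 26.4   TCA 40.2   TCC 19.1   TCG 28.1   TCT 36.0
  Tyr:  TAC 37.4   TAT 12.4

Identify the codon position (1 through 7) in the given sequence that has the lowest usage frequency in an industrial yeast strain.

Codon 1 CTT (Leu): 42.1 per 1000.
Codon 2 AAT (Asn): 41.7 per 1000.
Codon 3 CGA (Arg): 30.4 per 1000.
Codon 4 TCA (Ser): 40.2 per 1000.
Codon 5 CAT (His): 16.2 per 1000.
Codon 6 CGC (Arg): 26.8 per 1000.
Codon 7 TAC (Tyr): 37.4 per 1000.
Lowest frequency is 16.2 at codon 5.

5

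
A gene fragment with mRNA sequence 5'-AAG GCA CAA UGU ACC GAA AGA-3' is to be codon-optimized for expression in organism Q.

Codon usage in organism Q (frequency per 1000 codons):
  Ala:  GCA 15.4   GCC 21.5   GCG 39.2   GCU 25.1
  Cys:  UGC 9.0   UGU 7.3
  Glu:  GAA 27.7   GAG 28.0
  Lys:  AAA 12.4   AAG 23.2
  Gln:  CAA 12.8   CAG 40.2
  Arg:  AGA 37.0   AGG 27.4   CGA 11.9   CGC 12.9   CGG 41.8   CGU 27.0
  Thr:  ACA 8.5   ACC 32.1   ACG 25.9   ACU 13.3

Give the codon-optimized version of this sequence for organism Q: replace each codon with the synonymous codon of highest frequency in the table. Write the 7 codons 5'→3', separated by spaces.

AAG GCG CAG UGC ACC GAG CGG

Codon 1 (Lys): best is AAG at 23.2.
Codon 2 (Ala): best is GCG at 39.2.
Codon 3 (Gln): best is CAG at 40.2.
Codon 4 (Cys): best is UGC at 9.0.
Codon 5 (Thr): best is ACC at 32.1.
Codon 6 (Glu): best is GAG at 28.0.
Codon 7 (Arg): best is CGG at 41.8.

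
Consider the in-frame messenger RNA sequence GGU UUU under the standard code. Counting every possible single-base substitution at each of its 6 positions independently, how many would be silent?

Codon 1 (GGU, Gly): 3 synonymous substitutions.
Codon 2 (UUU, Phe): 1 synonymous substitution.
Total: 3 + 1 = 4.

4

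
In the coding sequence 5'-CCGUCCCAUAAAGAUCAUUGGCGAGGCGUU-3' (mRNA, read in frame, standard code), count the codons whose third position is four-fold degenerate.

Codon 1 CCG (Pro): third position 4-fold.
Codon 2 UCC (Ser): third position 4-fold.
Codon 3 CAU (His): third position 2-fold.
Codon 4 AAA (Lys): third position 2-fold.
Codon 5 GAU (Asp): third position 2-fold.
Codon 6 CAU (His): third position 2-fold.
Codon 7 UGG (Trp): third position 1-fold.
Codon 8 CGA (Arg): third position 4-fold.
Codon 9 GGC (Gly): third position 4-fold.
Codon 10 GUU (Val): third position 4-fold.
Four-fold degenerate third positions: 5.

5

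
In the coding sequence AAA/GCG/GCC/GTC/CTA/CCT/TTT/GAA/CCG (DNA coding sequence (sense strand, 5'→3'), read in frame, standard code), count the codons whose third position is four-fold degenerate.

Codon 1 AAA (Lys): third position 2-fold.
Codon 2 GCG (Ala): third position 4-fold.
Codon 3 GCC (Ala): third position 4-fold.
Codon 4 GTC (Val): third position 4-fold.
Codon 5 CTA (Leu): third position 4-fold.
Codon 6 CCT (Pro): third position 4-fold.
Codon 7 TTT (Phe): third position 2-fold.
Codon 8 GAA (Glu): third position 2-fold.
Codon 9 CCG (Pro): third position 4-fold.
Four-fold degenerate third positions: 6.

6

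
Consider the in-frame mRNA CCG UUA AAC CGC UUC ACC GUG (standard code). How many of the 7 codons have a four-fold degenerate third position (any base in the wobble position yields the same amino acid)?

Codon 1 CCG (Pro): third position 4-fold.
Codon 2 UUA (Leu): third position 2-fold.
Codon 3 AAC (Asn): third position 2-fold.
Codon 4 CGC (Arg): third position 4-fold.
Codon 5 UUC (Phe): third position 2-fold.
Codon 6 ACC (Thr): third position 4-fold.
Codon 7 GUG (Val): third position 4-fold.
Four-fold degenerate third positions: 4.

4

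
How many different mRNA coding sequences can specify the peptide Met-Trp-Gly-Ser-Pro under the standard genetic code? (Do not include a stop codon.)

Met: 1 codon.
Trp: 1 codon.
Gly: 4 codons.
Ser: 6 codons.
Pro: 4 codons.
1 × 1 × 4 × 6 × 4 = 96.

96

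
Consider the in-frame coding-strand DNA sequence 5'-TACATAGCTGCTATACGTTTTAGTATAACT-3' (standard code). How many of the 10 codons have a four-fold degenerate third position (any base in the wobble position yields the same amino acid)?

Codon 1 TAC (Tyr): third position 2-fold.
Codon 2 ATA (Ile): third position 3-fold.
Codon 3 GCT (Ala): third position 4-fold.
Codon 4 GCT (Ala): third position 4-fold.
Codon 5 ATA (Ile): third position 3-fold.
Codon 6 CGT (Arg): third position 4-fold.
Codon 7 TTT (Phe): third position 2-fold.
Codon 8 AGT (Ser): third position 2-fold.
Codon 9 ATA (Ile): third position 3-fold.
Codon 10 ACT (Thr): third position 4-fold.
Four-fold degenerate third positions: 4.

4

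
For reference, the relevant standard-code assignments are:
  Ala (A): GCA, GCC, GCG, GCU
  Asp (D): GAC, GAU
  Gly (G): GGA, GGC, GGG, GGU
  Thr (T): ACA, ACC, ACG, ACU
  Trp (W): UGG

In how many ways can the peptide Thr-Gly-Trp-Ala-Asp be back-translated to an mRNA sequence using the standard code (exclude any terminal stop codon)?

Thr: 4 codons.
Gly: 4 codons.
Trp: 1 codon.
Ala: 4 codons.
Asp: 2 codons.
4 × 4 × 1 × 4 × 2 = 128.

128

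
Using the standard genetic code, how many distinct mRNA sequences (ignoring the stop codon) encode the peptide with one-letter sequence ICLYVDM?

576

Ile: 3 codons.
Cys: 2 codons.
Leu: 6 codons.
Tyr: 2 codons.
Val: 4 codons.
Asp: 2 codons.
Met: 1 codon.
3 × 2 × 6 × 2 × 4 × 2 × 1 = 576.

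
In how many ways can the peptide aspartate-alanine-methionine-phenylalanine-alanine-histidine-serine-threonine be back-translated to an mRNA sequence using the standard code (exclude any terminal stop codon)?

Asp: 2 codons.
Ala: 4 codons.
Met: 1 codon.
Phe: 2 codons.
Ala: 4 codons.
His: 2 codons.
Ser: 6 codons.
Thr: 4 codons.
2 × 4 × 1 × 2 × 4 × 2 × 6 × 4 = 3072.

3072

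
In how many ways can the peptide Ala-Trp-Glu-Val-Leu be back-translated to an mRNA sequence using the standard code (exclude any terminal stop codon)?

192

Ala: 4 codons.
Trp: 1 codon.
Glu: 2 codons.
Val: 4 codons.
Leu: 6 codons.
4 × 1 × 2 × 4 × 6 = 192.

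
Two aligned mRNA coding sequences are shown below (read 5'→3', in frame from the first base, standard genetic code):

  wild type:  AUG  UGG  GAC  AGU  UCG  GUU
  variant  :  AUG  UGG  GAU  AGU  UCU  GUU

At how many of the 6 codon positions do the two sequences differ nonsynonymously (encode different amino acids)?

0

Codon 1: AUG Met / AUG Met — identical.
Codon 2: UGG Trp / UGG Trp — identical.
Codon 3: GAC Asp / GAU Asp — synonymous.
Codon 4: AGU Ser / AGU Ser — identical.
Codon 5: UCG Ser / UCU Ser — synonymous.
Codon 6: GUU Val / GUU Val — identical.
Nonsynonymous differences: 0.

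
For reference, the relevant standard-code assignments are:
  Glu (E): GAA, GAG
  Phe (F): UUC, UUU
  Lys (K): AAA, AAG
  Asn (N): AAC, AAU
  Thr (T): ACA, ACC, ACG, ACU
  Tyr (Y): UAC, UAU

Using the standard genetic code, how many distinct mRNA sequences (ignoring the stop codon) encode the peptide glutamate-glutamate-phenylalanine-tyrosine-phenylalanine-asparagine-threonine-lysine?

512

Glu: 2 codons.
Glu: 2 codons.
Phe: 2 codons.
Tyr: 2 codons.
Phe: 2 codons.
Asn: 2 codons.
Thr: 4 codons.
Lys: 2 codons.
2 × 2 × 2 × 2 × 2 × 2 × 4 × 2 = 512.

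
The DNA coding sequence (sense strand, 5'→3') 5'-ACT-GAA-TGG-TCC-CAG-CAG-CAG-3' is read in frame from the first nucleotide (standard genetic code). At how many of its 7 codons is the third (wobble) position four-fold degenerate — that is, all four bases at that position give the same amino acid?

Codon 1 ACT (Thr): third position 4-fold.
Codon 2 GAA (Glu): third position 2-fold.
Codon 3 TGG (Trp): third position 1-fold.
Codon 4 TCC (Ser): third position 4-fold.
Codon 5 CAG (Gln): third position 2-fold.
Codon 6 CAG (Gln): third position 2-fold.
Codon 7 CAG (Gln): third position 2-fold.
Four-fold degenerate third positions: 2.

2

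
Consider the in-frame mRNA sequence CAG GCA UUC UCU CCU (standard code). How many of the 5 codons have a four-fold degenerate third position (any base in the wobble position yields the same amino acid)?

Codon 1 CAG (Gln): third position 2-fold.
Codon 2 GCA (Ala): third position 4-fold.
Codon 3 UUC (Phe): third position 2-fold.
Codon 4 UCU (Ser): third position 4-fold.
Codon 5 CCU (Pro): third position 4-fold.
Four-fold degenerate third positions: 3.

3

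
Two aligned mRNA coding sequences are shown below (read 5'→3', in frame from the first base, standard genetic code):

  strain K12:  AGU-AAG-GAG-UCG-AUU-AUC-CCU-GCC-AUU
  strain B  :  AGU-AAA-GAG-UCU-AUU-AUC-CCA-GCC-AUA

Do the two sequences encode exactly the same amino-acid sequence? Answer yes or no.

Codon 1: AGU Ser / AGU Ser — identical.
Codon 2: AAG Lys / AAA Lys — synonymous.
Codon 3: GAG Glu / GAG Glu — identical.
Codon 4: UCG Ser / UCU Ser — synonymous.
Codon 5: AUU Ile / AUU Ile — identical.
Codon 6: AUC Ile / AUC Ile — identical.
Codon 7: CCU Pro / CCA Pro — synonymous.
Codon 8: GCC Ala / GCC Ala — identical.
Codon 9: AUU Ile / AUA Ile — synonymous.
Nonsynonymous differences: 0 → same protein.

yes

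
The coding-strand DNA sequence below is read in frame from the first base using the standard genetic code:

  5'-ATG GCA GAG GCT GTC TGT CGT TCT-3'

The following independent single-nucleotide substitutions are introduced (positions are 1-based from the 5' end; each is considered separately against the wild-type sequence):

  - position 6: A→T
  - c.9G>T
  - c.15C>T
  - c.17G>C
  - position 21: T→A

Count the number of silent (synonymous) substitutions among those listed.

3

Codon 2: GCA (Ala) → GCT (Ala) — synonymous.
Codon 3: GAG (Glu) → GAT (Asp) — missense.
Codon 5: GTC (Val) → GTT (Val) — synonymous.
Codon 6: TGT (Cys) → TCT (Ser) — missense.
Codon 7: CGT (Arg) → CGA (Arg) — synonymous.
Synonymous: 3 of 5.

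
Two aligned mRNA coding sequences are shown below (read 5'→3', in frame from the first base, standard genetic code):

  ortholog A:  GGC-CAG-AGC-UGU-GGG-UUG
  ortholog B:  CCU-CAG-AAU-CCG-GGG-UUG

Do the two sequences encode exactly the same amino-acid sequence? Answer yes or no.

no

Codon 1: GGC Gly / CCU Pro — nonsynonymous.
Codon 2: CAG Gln / CAG Gln — identical.
Codon 3: AGC Ser / AAU Asn — nonsynonymous.
Codon 4: UGU Cys / CCG Pro — nonsynonymous.
Codon 5: GGG Gly / GGG Gly — identical.
Codon 6: UUG Leu / UUG Leu — identical.
Nonsynonymous differences: 3 → different protein.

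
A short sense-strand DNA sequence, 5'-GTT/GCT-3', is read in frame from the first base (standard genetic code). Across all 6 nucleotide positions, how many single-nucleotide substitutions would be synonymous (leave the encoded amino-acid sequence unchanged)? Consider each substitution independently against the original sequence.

6

Codon 1 (GTT, Val): 3 synonymous substitutions.
Codon 2 (GCT, Ala): 3 synonymous substitutions.
Total: 3 + 3 = 6.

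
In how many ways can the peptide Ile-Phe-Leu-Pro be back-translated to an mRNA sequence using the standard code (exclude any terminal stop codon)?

144

Ile: 3 codons.
Phe: 2 codons.
Leu: 6 codons.
Pro: 4 codons.
3 × 2 × 6 × 4 = 144.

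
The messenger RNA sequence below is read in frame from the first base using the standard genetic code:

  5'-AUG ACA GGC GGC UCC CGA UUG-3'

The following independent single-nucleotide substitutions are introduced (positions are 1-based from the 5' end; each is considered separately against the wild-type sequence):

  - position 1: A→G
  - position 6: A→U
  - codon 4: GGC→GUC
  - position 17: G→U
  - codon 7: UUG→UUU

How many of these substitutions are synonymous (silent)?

1

Codon 1: AUG (Met) → GUG (Val) — missense.
Codon 2: ACA (Thr) → ACU (Thr) — synonymous.
Codon 4: GGC (Gly) → GUC (Val) — missense.
Codon 6: CGA (Arg) → CUA (Leu) — missense.
Codon 7: UUG (Leu) → UUU (Phe) — missense.
Synonymous: 1 of 5.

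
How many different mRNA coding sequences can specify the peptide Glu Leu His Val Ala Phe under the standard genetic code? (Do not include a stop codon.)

Glu: 2 codons.
Leu: 6 codons.
His: 2 codons.
Val: 4 codons.
Ala: 4 codons.
Phe: 2 codons.
2 × 6 × 2 × 4 × 4 × 2 = 768.

768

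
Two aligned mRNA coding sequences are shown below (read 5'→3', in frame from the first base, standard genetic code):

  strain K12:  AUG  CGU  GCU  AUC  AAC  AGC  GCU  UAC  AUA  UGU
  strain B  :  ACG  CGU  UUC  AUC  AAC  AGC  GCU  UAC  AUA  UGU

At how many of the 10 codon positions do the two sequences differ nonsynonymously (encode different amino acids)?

Codon 1: AUG Met / ACG Thr — nonsynonymous.
Codon 2: CGU Arg / CGU Arg — identical.
Codon 3: GCU Ala / UUC Phe — nonsynonymous.
Codon 4: AUC Ile / AUC Ile — identical.
Codon 5: AAC Asn / AAC Asn — identical.
Codon 6: AGC Ser / AGC Ser — identical.
Codon 7: GCU Ala / GCU Ala — identical.
Codon 8: UAC Tyr / UAC Tyr — identical.
Codon 9: AUA Ile / AUA Ile — identical.
Codon 10: UGU Cys / UGU Cys — identical.
Nonsynonymous differences: 2.

2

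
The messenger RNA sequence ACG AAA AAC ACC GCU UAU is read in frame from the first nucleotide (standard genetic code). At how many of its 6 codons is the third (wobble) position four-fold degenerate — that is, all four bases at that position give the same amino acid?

Codon 1 ACG (Thr): third position 4-fold.
Codon 2 AAA (Lys): third position 2-fold.
Codon 3 AAC (Asn): third position 2-fold.
Codon 4 ACC (Thr): third position 4-fold.
Codon 5 GCU (Ala): third position 4-fold.
Codon 6 UAU (Tyr): third position 2-fold.
Four-fold degenerate third positions: 3.

3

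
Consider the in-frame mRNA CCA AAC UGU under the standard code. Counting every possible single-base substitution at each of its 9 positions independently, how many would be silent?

Codon 1 (CCA, Pro): 3 synonymous substitutions.
Codon 2 (AAC, Asn): 1 synonymous substitution.
Codon 3 (UGU, Cys): 1 synonymous substitution.
Total: 3 + 1 + 1 = 5.

5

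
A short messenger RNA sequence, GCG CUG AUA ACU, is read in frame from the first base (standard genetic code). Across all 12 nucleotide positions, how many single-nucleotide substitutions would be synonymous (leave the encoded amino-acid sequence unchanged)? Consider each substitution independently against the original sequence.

12

Codon 1 (GCG, Ala): 3 synonymous substitutions.
Codon 2 (CUG, Leu): 4 synonymous substitutions.
Codon 3 (AUA, Ile): 2 synonymous substitutions.
Codon 4 (ACU, Thr): 3 synonymous substitutions.
Total: 3 + 4 + 2 + 3 = 12.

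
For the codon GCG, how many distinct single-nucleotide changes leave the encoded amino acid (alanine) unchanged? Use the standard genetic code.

Position 1: none → 0 synonymous.
Position 2: none → 0 synonymous.
Position 3: GCU, GCC, GCA → 3 synonymous.
Total: 0 + 0 + 3 = 3.

3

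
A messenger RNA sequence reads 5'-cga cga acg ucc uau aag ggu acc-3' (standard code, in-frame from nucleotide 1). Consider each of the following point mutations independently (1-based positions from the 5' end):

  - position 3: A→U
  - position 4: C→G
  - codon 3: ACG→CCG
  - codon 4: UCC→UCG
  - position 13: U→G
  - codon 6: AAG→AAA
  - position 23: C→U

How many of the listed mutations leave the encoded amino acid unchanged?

3

Codon 1: CGA (Arg) → CGU (Arg) — synonymous.
Codon 2: CGA (Arg) → GGA (Gly) — missense.
Codon 3: ACG (Thr) → CCG (Pro) — missense.
Codon 4: UCC (Ser) → UCG (Ser) — synonymous.
Codon 5: UAU (Tyr) → GAU (Asp) — missense.
Codon 6: AAG (Lys) → AAA (Lys) — synonymous.
Codon 8: ACC (Thr) → AUC (Ile) — missense.
Synonymous: 3 of 7.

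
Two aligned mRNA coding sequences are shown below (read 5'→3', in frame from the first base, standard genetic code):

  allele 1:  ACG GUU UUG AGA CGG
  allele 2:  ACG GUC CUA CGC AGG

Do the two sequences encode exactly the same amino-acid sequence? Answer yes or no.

yes

Codon 1: ACG Thr / ACG Thr — identical.
Codon 2: GUU Val / GUC Val — synonymous.
Codon 3: UUG Leu / CUA Leu — synonymous.
Codon 4: AGA Arg / CGC Arg — synonymous.
Codon 5: CGG Arg / AGG Arg — synonymous.
Nonsynonymous differences: 0 → same protein.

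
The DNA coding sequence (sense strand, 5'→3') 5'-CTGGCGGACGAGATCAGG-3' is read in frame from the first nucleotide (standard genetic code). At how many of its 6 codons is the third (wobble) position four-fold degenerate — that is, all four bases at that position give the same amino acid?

2

Codon 1 CTG (Leu): third position 4-fold.
Codon 2 GCG (Ala): third position 4-fold.
Codon 3 GAC (Asp): third position 2-fold.
Codon 4 GAG (Glu): third position 2-fold.
Codon 5 ATC (Ile): third position 3-fold.
Codon 6 AGG (Arg): third position 2-fold.
Four-fold degenerate third positions: 2.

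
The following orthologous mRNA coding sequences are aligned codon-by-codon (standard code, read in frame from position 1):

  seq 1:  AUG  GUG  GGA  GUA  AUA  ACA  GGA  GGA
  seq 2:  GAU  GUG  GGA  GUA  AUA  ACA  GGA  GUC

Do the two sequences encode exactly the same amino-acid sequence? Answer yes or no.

no

Codon 1: AUG Met / GAU Asp — nonsynonymous.
Codon 2: GUG Val / GUG Val — identical.
Codon 3: GGA Gly / GGA Gly — identical.
Codon 4: GUA Val / GUA Val — identical.
Codon 5: AUA Ile / AUA Ile — identical.
Codon 6: ACA Thr / ACA Thr — identical.
Codon 7: GGA Gly / GGA Gly — identical.
Codon 8: GGA Gly / GUC Val — nonsynonymous.
Nonsynonymous differences: 2 → different protein.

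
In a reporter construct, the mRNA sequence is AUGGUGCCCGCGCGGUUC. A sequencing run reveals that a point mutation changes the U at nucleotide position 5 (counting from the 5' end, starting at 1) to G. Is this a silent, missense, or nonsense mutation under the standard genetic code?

missense

Position 5 falls in codon 2: GUG → Val.
After the substitution the codon is GGG → Gly.
Val ≠ Gly, so this is a missense mutation.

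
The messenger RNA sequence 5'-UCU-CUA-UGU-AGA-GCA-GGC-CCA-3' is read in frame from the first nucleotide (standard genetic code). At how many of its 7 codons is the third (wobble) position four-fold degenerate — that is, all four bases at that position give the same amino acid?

Codon 1 UCU (Ser): third position 4-fold.
Codon 2 CUA (Leu): third position 4-fold.
Codon 3 UGU (Cys): third position 2-fold.
Codon 4 AGA (Arg): third position 2-fold.
Codon 5 GCA (Ala): third position 4-fold.
Codon 6 GGC (Gly): third position 4-fold.
Codon 7 CCA (Pro): third position 4-fold.
Four-fold degenerate third positions: 5.

5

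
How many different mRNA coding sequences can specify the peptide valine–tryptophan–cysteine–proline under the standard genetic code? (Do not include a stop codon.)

Val: 4 codons.
Trp: 1 codon.
Cys: 2 codons.
Pro: 4 codons.
4 × 1 × 2 × 4 = 32.

32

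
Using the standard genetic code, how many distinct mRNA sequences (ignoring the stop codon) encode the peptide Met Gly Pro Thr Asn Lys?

256

Met: 1 codon.
Gly: 4 codons.
Pro: 4 codons.
Thr: 4 codons.
Asn: 2 codons.
Lys: 2 codons.
1 × 4 × 4 × 4 × 2 × 2 = 256.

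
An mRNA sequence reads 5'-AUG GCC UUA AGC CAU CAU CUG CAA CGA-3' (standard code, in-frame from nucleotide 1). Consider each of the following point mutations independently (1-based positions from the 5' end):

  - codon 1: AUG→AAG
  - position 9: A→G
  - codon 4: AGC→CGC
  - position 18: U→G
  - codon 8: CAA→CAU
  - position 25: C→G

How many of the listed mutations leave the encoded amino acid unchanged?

Codon 1: AUG (Met) → AAG (Lys) — missense.
Codon 3: UUA (Leu) → UUG (Leu) — synonymous.
Codon 4: AGC (Ser) → CGC (Arg) — missense.
Codon 6: CAU (His) → CAG (Gln) — missense.
Codon 8: CAA (Gln) → CAU (His) — missense.
Codon 9: CGA (Arg) → GGA (Gly) — missense.
Synonymous: 1 of 6.

1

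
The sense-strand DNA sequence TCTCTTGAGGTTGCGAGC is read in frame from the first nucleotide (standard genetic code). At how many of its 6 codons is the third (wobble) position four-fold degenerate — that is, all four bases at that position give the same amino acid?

4

Codon 1 TCT (Ser): third position 4-fold.
Codon 2 CTT (Leu): third position 4-fold.
Codon 3 GAG (Glu): third position 2-fold.
Codon 4 GTT (Val): third position 4-fold.
Codon 5 GCG (Ala): third position 4-fold.
Codon 6 AGC (Ser): third position 2-fold.
Four-fold degenerate third positions: 4.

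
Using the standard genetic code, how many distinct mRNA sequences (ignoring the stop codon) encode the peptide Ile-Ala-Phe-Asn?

Ile: 3 codons.
Ala: 4 codons.
Phe: 2 codons.
Asn: 2 codons.
3 × 4 × 2 × 2 = 48.

48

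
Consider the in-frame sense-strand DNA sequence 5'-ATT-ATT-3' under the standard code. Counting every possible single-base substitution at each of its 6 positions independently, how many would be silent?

4

Codon 1 (ATT, Ile): 2 synonymous substitutions.
Codon 2 (ATT, Ile): 2 synonymous substitutions.
Total: 2 + 2 = 4.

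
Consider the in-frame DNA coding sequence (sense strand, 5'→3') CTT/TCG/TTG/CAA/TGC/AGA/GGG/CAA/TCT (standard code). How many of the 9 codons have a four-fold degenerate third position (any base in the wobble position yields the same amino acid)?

4

Codon 1 CTT (Leu): third position 4-fold.
Codon 2 TCG (Ser): third position 4-fold.
Codon 3 TTG (Leu): third position 2-fold.
Codon 4 CAA (Gln): third position 2-fold.
Codon 5 TGC (Cys): third position 2-fold.
Codon 6 AGA (Arg): third position 2-fold.
Codon 7 GGG (Gly): third position 4-fold.
Codon 8 CAA (Gln): third position 2-fold.
Codon 9 TCT (Ser): third position 4-fold.
Four-fold degenerate third positions: 4.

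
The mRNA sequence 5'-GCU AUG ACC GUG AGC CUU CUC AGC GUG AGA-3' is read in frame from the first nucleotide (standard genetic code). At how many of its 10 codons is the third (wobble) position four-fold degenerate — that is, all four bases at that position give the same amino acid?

6

Codon 1 GCU (Ala): third position 4-fold.
Codon 2 AUG (Met): third position 1-fold.
Codon 3 ACC (Thr): third position 4-fold.
Codon 4 GUG (Val): third position 4-fold.
Codon 5 AGC (Ser): third position 2-fold.
Codon 6 CUU (Leu): third position 4-fold.
Codon 7 CUC (Leu): third position 4-fold.
Codon 8 AGC (Ser): third position 2-fold.
Codon 9 GUG (Val): third position 4-fold.
Codon 10 AGA (Arg): third position 2-fold.
Four-fold degenerate third positions: 6.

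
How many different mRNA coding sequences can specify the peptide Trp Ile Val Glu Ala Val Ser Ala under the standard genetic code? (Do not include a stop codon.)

Trp: 1 codon.
Ile: 3 codons.
Val: 4 codons.
Glu: 2 codons.
Ala: 4 codons.
Val: 4 codons.
Ser: 6 codons.
Ala: 4 codons.
1 × 3 × 4 × 2 × 4 × 4 × 6 × 4 = 9216.

9216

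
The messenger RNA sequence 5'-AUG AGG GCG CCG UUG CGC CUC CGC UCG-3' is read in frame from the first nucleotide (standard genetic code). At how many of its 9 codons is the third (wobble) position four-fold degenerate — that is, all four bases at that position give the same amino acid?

6

Codon 1 AUG (Met): third position 1-fold.
Codon 2 AGG (Arg): third position 2-fold.
Codon 3 GCG (Ala): third position 4-fold.
Codon 4 CCG (Pro): third position 4-fold.
Codon 5 UUG (Leu): third position 2-fold.
Codon 6 CGC (Arg): third position 4-fold.
Codon 7 CUC (Leu): third position 4-fold.
Codon 8 CGC (Arg): third position 4-fold.
Codon 9 UCG (Ser): third position 4-fold.
Four-fold degenerate third positions: 6.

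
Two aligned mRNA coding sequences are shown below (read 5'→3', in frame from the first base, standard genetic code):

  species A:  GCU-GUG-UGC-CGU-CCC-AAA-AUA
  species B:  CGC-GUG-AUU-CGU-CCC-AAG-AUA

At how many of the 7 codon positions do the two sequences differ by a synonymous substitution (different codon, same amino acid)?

Codon 1: GCU Ala / CGC Arg — nonsynonymous.
Codon 2: GUG Val / GUG Val — identical.
Codon 3: UGC Cys / AUU Ile — nonsynonymous.
Codon 4: CGU Arg / CGU Arg — identical.
Codon 5: CCC Pro / CCC Pro — identical.
Codon 6: AAA Lys / AAG Lys — synonymous.
Codon 7: AUA Ile / AUA Ile — identical.
Synonymous differences: 1.

1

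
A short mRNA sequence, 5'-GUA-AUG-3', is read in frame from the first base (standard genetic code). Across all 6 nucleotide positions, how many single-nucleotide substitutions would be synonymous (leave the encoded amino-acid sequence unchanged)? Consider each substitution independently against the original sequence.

Codon 1 (GUA, Val): 3 synonymous substitutions.
Codon 2 (AUG, Met): 0 synonymous substitutions.
Total: 3 + 0 = 3.

3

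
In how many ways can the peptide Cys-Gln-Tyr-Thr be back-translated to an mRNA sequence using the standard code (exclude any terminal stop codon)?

Cys: 2 codons.
Gln: 2 codons.
Tyr: 2 codons.
Thr: 4 codons.
2 × 2 × 2 × 4 = 32.

32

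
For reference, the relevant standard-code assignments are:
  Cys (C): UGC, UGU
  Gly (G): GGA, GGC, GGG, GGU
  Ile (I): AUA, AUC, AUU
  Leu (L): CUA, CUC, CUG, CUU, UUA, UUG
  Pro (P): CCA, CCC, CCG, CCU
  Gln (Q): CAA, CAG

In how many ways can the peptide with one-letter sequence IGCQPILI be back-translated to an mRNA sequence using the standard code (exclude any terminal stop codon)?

10368

Ile: 3 codons.
Gly: 4 codons.
Cys: 2 codons.
Gln: 2 codons.
Pro: 4 codons.
Ile: 3 codons.
Leu: 6 codons.
Ile: 3 codons.
3 × 4 × 2 × 2 × 4 × 3 × 6 × 3 = 10368.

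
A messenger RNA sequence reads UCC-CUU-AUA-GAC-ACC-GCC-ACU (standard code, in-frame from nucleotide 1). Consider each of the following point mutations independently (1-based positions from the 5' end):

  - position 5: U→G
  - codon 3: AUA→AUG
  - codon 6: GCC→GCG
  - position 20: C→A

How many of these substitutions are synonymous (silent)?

1

Codon 2: CUU (Leu) → CGU (Arg) — missense.
Codon 3: AUA (Ile) → AUG (Met) — missense.
Codon 6: GCC (Ala) → GCG (Ala) — synonymous.
Codon 7: ACU (Thr) → AAU (Asn) — missense.
Synonymous: 1 of 4.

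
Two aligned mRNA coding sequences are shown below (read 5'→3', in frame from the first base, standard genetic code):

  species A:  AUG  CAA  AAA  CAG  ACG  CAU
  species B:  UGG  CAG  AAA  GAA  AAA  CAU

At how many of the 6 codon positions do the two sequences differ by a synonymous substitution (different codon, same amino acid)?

Codon 1: AUG Met / UGG Trp — nonsynonymous.
Codon 2: CAA Gln / CAG Gln — synonymous.
Codon 3: AAA Lys / AAA Lys — identical.
Codon 4: CAG Gln / GAA Glu — nonsynonymous.
Codon 5: ACG Thr / AAA Lys — nonsynonymous.
Codon 6: CAU His / CAU His — identical.
Synonymous differences: 1.

1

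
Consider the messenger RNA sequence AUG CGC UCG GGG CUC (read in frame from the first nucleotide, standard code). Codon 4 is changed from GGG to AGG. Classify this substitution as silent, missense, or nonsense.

missense

Position 10 falls in codon 4: GGG → Gly.
After the substitution the codon is AGG → Arg.
Gly ≠ Arg, so this is a missense mutation.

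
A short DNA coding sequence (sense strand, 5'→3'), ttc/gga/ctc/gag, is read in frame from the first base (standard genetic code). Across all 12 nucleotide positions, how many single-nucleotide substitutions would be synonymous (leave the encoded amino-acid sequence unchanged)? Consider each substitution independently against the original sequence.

Codon 1 (TTC, Phe): 1 synonymous substitution.
Codon 2 (GGA, Gly): 3 synonymous substitutions.
Codon 3 (CTC, Leu): 3 synonymous substitutions.
Codon 4 (GAG, Glu): 1 synonymous substitution.
Total: 1 + 3 + 3 + 1 = 8.

8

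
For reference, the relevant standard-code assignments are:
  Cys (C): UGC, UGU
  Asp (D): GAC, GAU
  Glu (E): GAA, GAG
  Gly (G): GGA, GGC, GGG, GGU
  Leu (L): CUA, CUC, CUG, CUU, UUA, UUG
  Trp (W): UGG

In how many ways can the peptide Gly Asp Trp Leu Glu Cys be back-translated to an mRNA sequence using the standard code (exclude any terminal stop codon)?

Gly: 4 codons.
Asp: 2 codons.
Trp: 1 codon.
Leu: 6 codons.
Glu: 2 codons.
Cys: 2 codons.
4 × 2 × 1 × 6 × 2 × 2 = 192.

192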